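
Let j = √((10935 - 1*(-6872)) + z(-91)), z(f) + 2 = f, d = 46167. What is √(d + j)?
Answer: √(46167 + √17714) ≈ 215.17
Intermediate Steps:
z(f) = -2 + f
j = √17714 (j = √((10935 - 1*(-6872)) + (-2 - 91)) = √((10935 + 6872) - 93) = √(17807 - 93) = √17714 ≈ 133.09)
√(d + j) = √(46167 + √17714)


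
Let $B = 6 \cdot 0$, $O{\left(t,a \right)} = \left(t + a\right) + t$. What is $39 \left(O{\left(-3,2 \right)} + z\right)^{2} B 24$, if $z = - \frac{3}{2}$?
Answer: $0$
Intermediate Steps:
$O{\left(t,a \right)} = a + 2 t$ ($O{\left(t,a \right)} = \left(a + t\right) + t = a + 2 t$)
$z = - \frac{3}{2}$ ($z = \left(-3\right) \frac{1}{2} = - \frac{3}{2} \approx -1.5$)
$B = 0$
$39 \left(O{\left(-3,2 \right)} + z\right)^{2} B 24 = 39 \left(\left(2 + 2 \left(-3\right)\right) - \frac{3}{2}\right)^{2} \cdot 0 \cdot 24 = 39 \left(\left(2 - 6\right) - \frac{3}{2}\right)^{2} \cdot 0 \cdot 24 = 39 \left(-4 - \frac{3}{2}\right)^{2} \cdot 0 \cdot 24 = 39 \left(- \frac{11}{2}\right)^{2} \cdot 0 \cdot 24 = 39 \cdot \frac{121}{4} \cdot 0 \cdot 24 = 39 \cdot 0 \cdot 24 = 0 \cdot 24 = 0$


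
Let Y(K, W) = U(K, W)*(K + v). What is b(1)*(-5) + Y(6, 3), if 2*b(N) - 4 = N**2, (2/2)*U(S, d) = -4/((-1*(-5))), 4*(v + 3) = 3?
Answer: -31/2 ≈ -15.500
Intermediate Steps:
v = -9/4 (v = -3 + (1/4)*3 = -3 + 3/4 = -9/4 ≈ -2.2500)
U(S, d) = -4/5 (U(S, d) = -4/((-1*(-5))) = -4/5)
Y(K, W) = 9/5 - 4*K/5 (Y(K, W) = -4*(K - 9/4)/5 = -4*(-9/4 + K)/5 = 9/5 - 4*K/5)
b(N) = 2 + N**2/2
b(1)*(-5) + Y(6, 3) = (2 + (1/2)*1**2)*(-5) + (9/5 - 4/5*6) = (2 + (1/2)*1)*(-5) + (9/5 - 24/5) = (2 + 1/2)*(-5) - 3 = (5/2)*(-5) - 3 = -25/2 - 3 = -31/2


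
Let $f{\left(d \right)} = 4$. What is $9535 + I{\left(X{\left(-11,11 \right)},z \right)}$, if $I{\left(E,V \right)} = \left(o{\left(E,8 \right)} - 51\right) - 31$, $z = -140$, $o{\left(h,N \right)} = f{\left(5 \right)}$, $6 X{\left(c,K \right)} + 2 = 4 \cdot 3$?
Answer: $9457$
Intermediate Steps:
$X{\left(c,K \right)} = \frac{5}{3}$ ($X{\left(c,K \right)} = - \frac{1}{3} + \frac{4 \cdot 3}{6} = - \frac{1}{3} + \frac{1}{6} \cdot 12 = - \frac{1}{3} + 2 = \frac{5}{3}$)
$o{\left(h,N \right)} = 4$
$I{\left(E,V \right)} = -78$ ($I{\left(E,V \right)} = \left(4 - 51\right) - 31 = -47 - 31 = -78$)
$9535 + I{\left(X{\left(-11,11 \right)},z \right)} = 9535 - 78 = 9457$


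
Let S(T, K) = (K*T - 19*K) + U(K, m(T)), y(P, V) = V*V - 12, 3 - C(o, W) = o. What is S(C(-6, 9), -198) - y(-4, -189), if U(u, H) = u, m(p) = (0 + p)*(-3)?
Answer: -33927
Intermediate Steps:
m(p) = -3*p (m(p) = p*(-3) = -3*p)
C(o, W) = 3 - o
y(P, V) = -12 + V² (y(P, V) = V² - 12 = -12 + V²)
S(T, K) = -18*K + K*T (S(T, K) = (K*T - 19*K) + K = (-19*K + K*T) + K = -18*K + K*T)
S(C(-6, 9), -198) - y(-4, -189) = -198*(-18 + (3 - 1*(-6))) - (-12 + (-189)²) = -198*(-18 + (3 + 6)) - (-12 + 35721) = -198*(-18 + 9) - 1*35709 = -198*(-9) - 35709 = 1782 - 35709 = -33927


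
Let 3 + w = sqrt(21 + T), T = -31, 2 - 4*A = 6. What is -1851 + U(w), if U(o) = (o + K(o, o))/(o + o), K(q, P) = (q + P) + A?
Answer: -35139/19 + I*sqrt(10)/38 ≈ -1849.4 + 0.083218*I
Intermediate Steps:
A = -1 (A = 1/2 - 1/4*6 = 1/2 - 3/2 = -1)
K(q, P) = -1 + P + q (K(q, P) = (q + P) - 1 = (P + q) - 1 = -1 + P + q)
w = -3 + I*sqrt(10) (w = -3 + sqrt(21 - 31) = -3 + sqrt(-10) = -3 + I*sqrt(10) ≈ -3.0 + 3.1623*I)
U(o) = (-1 + 3*o)/(2*o) (U(o) = (o + (-1 + o + o))/(o + o) = (o + (-1 + 2*o))/((2*o)) = (-1 + 3*o)*(1/(2*o)) = (-1 + 3*o)/(2*o))
-1851 + U(w) = -1851 + (-1 + 3*(-3 + I*sqrt(10)))/(2*(-3 + I*sqrt(10))) = -1851 + (-1 + (-9 + 3*I*sqrt(10)))/(2*(-3 + I*sqrt(10))) = -1851 + (-10 + 3*I*sqrt(10))/(2*(-3 + I*sqrt(10)))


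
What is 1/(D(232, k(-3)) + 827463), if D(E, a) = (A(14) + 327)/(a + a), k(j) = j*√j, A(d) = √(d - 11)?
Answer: 18/(14894334 + 3*I + 327*I*√3) ≈ 1.2085e-6 - 4.6199e-11*I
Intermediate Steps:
A(d) = √(-11 + d)
k(j) = j^(3/2)
D(E, a) = (327 + √3)/(2*a) (D(E, a) = (√(-11 + 14) + 327)/(a + a) = (√3 + 327)/((2*a)) = (327 + √3)*(1/(2*a)) = (327 + √3)/(2*a))
1/(D(232, k(-3)) + 827463) = 1/((327 + √3)/(2*((-3)^(3/2))) + 827463) = 1/((327 + √3)/(2*((-3*I*√3))) + 827463) = 1/((I*√3/9)*(327 + √3)/2 + 827463) = 1/(I*√3*(327 + √3)/18 + 827463) = 1/(827463 + I*√3*(327 + √3)/18)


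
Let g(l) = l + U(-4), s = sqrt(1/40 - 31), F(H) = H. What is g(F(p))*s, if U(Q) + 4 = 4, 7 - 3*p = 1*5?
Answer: I*sqrt(12390)/30 ≈ 3.7103*I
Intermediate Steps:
p = 2/3 (p = 7/3 - 5/3 = 2/3 ≈ 0.66667)
U(Q) = 0 (U(Q) = -4 + 4 = 0)
s = I*sqrt(12390)/20 (s = sqrt(1/40 - 31) = sqrt(-1239/40) = I*sqrt(12390)/20 ≈ 5.5655*I)
g(l) = l (g(l) = l + 0 = l)
g(F(p))*s = 2*(I*sqrt(12390)/20)/3 = I*sqrt(12390)/30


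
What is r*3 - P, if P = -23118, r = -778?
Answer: 20784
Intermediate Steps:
r*3 - P = -778*3 - 1*(-23118) = -2334 + 23118 = 20784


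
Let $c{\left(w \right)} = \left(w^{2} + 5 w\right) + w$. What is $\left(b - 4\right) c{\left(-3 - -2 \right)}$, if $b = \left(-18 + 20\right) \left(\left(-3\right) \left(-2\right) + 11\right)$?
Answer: $-150$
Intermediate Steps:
$c{\left(w \right)} = w^{2} + 6 w$
$b = 34$ ($b = 2 \left(6 + 11\right) = 2 \cdot 17 = 34$)
$\left(b - 4\right) c{\left(-3 - -2 \right)} = \left(34 - 4\right) \left(-3 - -2\right) \left(6 - 1\right) = 30 \left(-3 + 2\right) \left(6 + \left(-3 + 2\right)\right) = 30 \left(- (6 - 1)\right) = 30 \left(\left(-1\right) 5\right) = 30 \left(-5\right) = -150$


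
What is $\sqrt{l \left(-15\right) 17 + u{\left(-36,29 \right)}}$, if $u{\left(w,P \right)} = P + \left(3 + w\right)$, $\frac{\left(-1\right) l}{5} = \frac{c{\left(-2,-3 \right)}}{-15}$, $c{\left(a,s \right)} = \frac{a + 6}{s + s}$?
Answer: $\frac{\sqrt{474}}{3} \approx 7.2572$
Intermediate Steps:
$c{\left(a,s \right)} = \frac{6 + a}{2 s}$
$l = - \frac{2}{9}$ ($l = - 5 \frac{\frac{1}{2} \frac{1}{-3} \left(6 - 2\right)}{-15} = - 5 \cdot \frac{1}{2} \left(- \frac{1}{3}\right) 4 \left(- \frac{1}{15}\right) = - 5 \left(\left(- \frac{2}{3}\right) \left(- \frac{1}{15}\right)\right) = \left(-5\right) \frac{2}{45} = - \frac{2}{9} \approx -0.22222$)
$u{\left(w,P \right)} = 3 + P + w$
$\sqrt{l \left(-15\right) 17 + u{\left(-36,29 \right)}} = \sqrt{\left(- \frac{2}{9}\right) \left(-15\right) 17 + \left(3 + 29 - 36\right)} = \sqrt{\frac{10}{3} \cdot 17 - 4} = \sqrt{\frac{170}{3} - 4} = \sqrt{\frac{158}{3}} = \frac{\sqrt{474}}{3}$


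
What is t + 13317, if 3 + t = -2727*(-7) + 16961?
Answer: 49364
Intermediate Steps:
t = 36047 (t = -3 + (-2727*(-7) + 16961) = -3 + (19089 + 16961) = -3 + 36050 = 36047)
t + 13317 = 36047 + 13317 = 49364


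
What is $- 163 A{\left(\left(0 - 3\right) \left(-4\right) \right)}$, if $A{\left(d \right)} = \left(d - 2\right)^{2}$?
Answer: $-16300$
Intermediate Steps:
$A{\left(d \right)} = \left(-2 + d\right)^{2}$
$- 163 A{\left(\left(0 - 3\right) \left(-4\right) \right)} = - 163 \left(-2 + \left(0 - 3\right) \left(-4\right)\right)^{2} = - 163 \left(-2 - -12\right)^{2} = - 163 \left(-2 + 12\right)^{2} = - 163 \cdot 10^{2} = \left(-163\right) 100 = -16300$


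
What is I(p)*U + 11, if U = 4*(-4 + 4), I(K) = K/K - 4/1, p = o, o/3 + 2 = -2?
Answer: 11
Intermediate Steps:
o = -12 (o = -6 + 3*(-2) = -6 - 6 = -12)
p = -12
I(K) = -3 (I(K) = 1 - 4*1 = 1 - 4 = -3)
U = 0 (U = 4*0 = 0)
I(p)*U + 11 = -3*0 + 11 = 0 + 11 = 11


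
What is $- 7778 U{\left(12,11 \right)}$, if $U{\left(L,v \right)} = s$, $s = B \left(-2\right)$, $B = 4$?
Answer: $62224$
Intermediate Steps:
$s = -8$ ($s = 4 \left(-2\right) = -8$)
$U{\left(L,v \right)} = -8$
$- 7778 U{\left(12,11 \right)} = \left(-7778\right) \left(-8\right) = 62224$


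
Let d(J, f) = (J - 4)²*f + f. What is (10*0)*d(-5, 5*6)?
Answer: 0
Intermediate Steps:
d(J, f) = f + f*(-4 + J)² (d(J, f) = (-4 + J)²*f + f = f*(-4 + J)² + f = f + f*(-4 + J)²)
(10*0)*d(-5, 5*6) = (10*0)*((5*6)*(1 + (-4 - 5)²)) = 0*(30*(1 + (-9)²)) = 0*(30*(1 + 81)) = 0*(30*82) = 0*2460 = 0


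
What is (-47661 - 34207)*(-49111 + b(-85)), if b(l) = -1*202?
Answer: 4037156684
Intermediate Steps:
b(l) = -202
(-47661 - 34207)*(-49111 + b(-85)) = (-47661 - 34207)*(-49111 - 202) = -81868*(-49313) = 4037156684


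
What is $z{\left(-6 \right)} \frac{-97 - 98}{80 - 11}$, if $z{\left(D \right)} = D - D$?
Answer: $0$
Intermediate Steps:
$z{\left(D \right)} = 0$
$z{\left(-6 \right)} \frac{-97 - 98}{80 - 11} = 0 \frac{-97 - 98}{80 - 11} = 0 \left(- \frac{195}{69}\right) = 0 \left(\left(-195\right) \frac{1}{69}\right) = 0 \left(- \frac{65}{23}\right) = 0$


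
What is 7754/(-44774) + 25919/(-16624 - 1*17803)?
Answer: -713722132/770717249 ≈ -0.92605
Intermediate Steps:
7754/(-44774) + 25919/(-16624 - 1*17803) = 7754*(-1/44774) + 25919/(-16624 - 17803) = -3877/22387 + 25919/(-34427) = -3877/22387 + 25919*(-1/34427) = -3877/22387 - 25919/34427 = -713722132/770717249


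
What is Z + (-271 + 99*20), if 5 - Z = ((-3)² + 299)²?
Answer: -93150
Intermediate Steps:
Z = -94859 (Z = 5 - ((-3)² + 299)² = 5 - (9 + 299)² = 5 - 1*308² = 5 - 1*94864 = 5 - 94864 = -94859)
Z + (-271 + 99*20) = -94859 + (-271 + 99*20) = -94859 + (-271 + 1980) = -94859 + 1709 = -93150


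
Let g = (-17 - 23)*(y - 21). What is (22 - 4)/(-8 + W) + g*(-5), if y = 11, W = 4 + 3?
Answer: -2018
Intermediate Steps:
W = 7
g = 400 (g = (-17 - 23)*(11 - 21) = -40*(-10) = 400)
(22 - 4)/(-8 + W) + g*(-5) = (22 - 4)/(-8 + 7) + 400*(-5) = 18/(-1) - 2000 = 18*(-1) - 2000 = -18 - 2000 = -2018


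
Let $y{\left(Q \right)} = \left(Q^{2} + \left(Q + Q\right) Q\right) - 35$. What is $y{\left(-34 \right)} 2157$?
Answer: $7404981$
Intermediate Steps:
$y{\left(Q \right)} = -35 + 3 Q^{2}$ ($y{\left(Q \right)} = \left(Q^{2} + 2 Q Q\right) - 35 = \left(Q^{2} + 2 Q^{2}\right) - 35 = 3 Q^{2} - 35 = -35 + 3 Q^{2}$)
$y{\left(-34 \right)} 2157 = \left(-35 + 3 \left(-34\right)^{2}\right) 2157 = \left(-35 + 3 \cdot 1156\right) 2157 = \left(-35 + 3468\right) 2157 = 3433 \cdot 2157 = 7404981$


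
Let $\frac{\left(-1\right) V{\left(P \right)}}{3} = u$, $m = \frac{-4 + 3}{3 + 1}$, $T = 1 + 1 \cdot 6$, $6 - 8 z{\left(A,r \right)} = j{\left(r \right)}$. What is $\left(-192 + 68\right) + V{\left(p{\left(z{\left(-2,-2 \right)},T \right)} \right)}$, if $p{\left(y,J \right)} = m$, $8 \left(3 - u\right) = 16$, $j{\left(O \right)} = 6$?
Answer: $-127$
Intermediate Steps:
$z{\left(A,r \right)} = 0$ ($z{\left(A,r \right)} = \frac{3}{4} - \frac{3}{4} = 0$)
$T = 7$ ($T = 1 + 6 = 7$)
$u = 1$ ($u = 3 - 2 = 1$)
$m = - \frac{1}{4} \approx -0.25$
$p{\left(y,J \right)} = - \frac{1}{4}$
$V{\left(P \right)} = -3$ ($V{\left(P \right)} = \left(-3\right) 1 = -3$)
$\left(-192 + 68\right) + V{\left(p{\left(z{\left(-2,-2 \right)},T \right)} \right)} = \left(-192 + 68\right) - 3 = -124 - 3 = -127$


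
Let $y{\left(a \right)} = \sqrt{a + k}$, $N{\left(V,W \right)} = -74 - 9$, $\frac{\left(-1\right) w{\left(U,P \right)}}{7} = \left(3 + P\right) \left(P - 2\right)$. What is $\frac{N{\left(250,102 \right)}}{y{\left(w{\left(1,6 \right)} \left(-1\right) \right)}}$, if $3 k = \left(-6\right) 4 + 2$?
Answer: $- \frac{83 \sqrt{2202}}{734} \approx -5.3063$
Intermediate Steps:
$w{\left(U,P \right)} = - 7 \left(-2 + P\right) \left(3 + P\right)$ ($w{\left(U,P \right)} = - 7 \left(3 + P\right) \left(P - 2\right) = - 7 \left(3 + P\right) \left(-2 + P\right) = - 7 \left(-2 + P\right) \left(3 + P\right)$)
$N{\left(V,W \right)} = -83$ ($N{\left(V,W \right)} = -74 - 9 = -83$)
$k = - \frac{22}{3}$ ($k = \frac{\left(-6\right) 4 + 2}{3} = \frac{-24 + 2}{3} = \frac{1}{3} \left(-22\right) = - \frac{22}{3} \approx -7.3333$)
$y{\left(a \right)} = \sqrt{- \frac{22}{3} + a}$ ($y{\left(a \right)} = \sqrt{a - \frac{22}{3}} = \sqrt{- \frac{22}{3} + a}$)
$\frac{N{\left(250,102 \right)}}{y{\left(w{\left(1,6 \right)} \left(-1\right) \right)}} = - \frac{83}{\frac{1}{3} \sqrt{-66 + 9 \left(42 - 42 - 7 \cdot 6^{2}\right) \left(-1\right)}} = - \frac{83}{\frac{1}{3} \sqrt{-66 + 9 \left(42 - 42 - 252\right) \left(-1\right)}} = - \frac{83}{\frac{1}{3} \sqrt{-66 + 9 \left(\left(-252\right) \left(-1\right)\right)}} = - \frac{83}{\frac{1}{3} \sqrt{-66 + 9 \cdot 252}} = - \frac{83}{\frac{1}{3} \sqrt{-66 + 2268}} = - \frac{83}{\frac{1}{3} \sqrt{2202}} = - 83 \frac{\sqrt{2202}}{734} = - \frac{83 \sqrt{2202}}{734}$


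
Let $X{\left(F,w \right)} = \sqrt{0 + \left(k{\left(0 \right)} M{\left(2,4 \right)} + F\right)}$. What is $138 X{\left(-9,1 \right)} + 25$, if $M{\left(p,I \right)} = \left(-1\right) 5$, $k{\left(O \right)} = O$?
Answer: $25 + 414 i \approx 25.0 + 414.0 i$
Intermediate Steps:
$M{\left(p,I \right)} = -5$
$X{\left(F,w \right)} = \sqrt{F}$ ($X{\left(F,w \right)} = \sqrt{0 + \left(0 \left(-5\right) + F\right)} = \sqrt{0 + \left(0 + F\right)} = \sqrt{0 + F} = \sqrt{F}$)
$138 X{\left(-9,1 \right)} + 25 = 138 \sqrt{-9} + 25 = 138 \cdot 3 i + 25 = 414 i + 25 = 25 + 414 i$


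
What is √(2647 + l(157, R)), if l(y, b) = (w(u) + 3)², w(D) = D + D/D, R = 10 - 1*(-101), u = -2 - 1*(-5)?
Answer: 2*√674 ≈ 51.923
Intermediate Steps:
u = 3 (u = -2 + 5 = 3)
R = 111 (R = 10 + 101 = 111)
w(D) = 1 + D (w(D) = D + 1 = 1 + D)
l(y, b) = 49 (l(y, b) = ((1 + 3) + 3)² = (4 + 3)² = 7² = 49)
√(2647 + l(157, R)) = √(2647 + 49) = √2696 = 2*√674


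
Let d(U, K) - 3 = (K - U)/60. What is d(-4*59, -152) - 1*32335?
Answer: -161653/5 ≈ -32331.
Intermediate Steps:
d(U, K) = 3 - U/60 + K/60 (d(U, K) = 3 + (K - U)/60 = 3 + (K - U)*(1/60) = 3 + (-U/60 + K/60) = 3 - U/60 + K/60)
d(-4*59, -152) - 1*32335 = (3 - (-1)*59/15 + (1/60)*(-152)) - 1*32335 = (3 - 1/60*(-236) - 38/15) - 32335 = (3 + 59/15 - 38/15) - 32335 = 22/5 - 32335 = -161653/5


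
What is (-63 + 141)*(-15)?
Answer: -1170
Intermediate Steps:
(-63 + 141)*(-15) = 78*(-15) = -1170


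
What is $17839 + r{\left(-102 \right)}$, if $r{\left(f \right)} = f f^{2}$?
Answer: $-1043369$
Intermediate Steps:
$r{\left(f \right)} = f^{3}$
$17839 + r{\left(-102 \right)} = 17839 + \left(-102\right)^{3} = 17839 - 1061208 = -1043369$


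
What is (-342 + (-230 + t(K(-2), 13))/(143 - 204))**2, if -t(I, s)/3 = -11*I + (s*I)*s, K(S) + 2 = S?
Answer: 507510784/3721 ≈ 1.3639e+5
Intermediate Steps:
K(S) = -2 + S
t(I, s) = 33*I - 3*I*s**2 (t(I, s) = -3*(-11*I + (s*I)*s) = -3*(-11*I + (I*s)*s) = -3*(-11*I + I*s**2) = 33*I - 3*I*s**2)
(-342 + (-230 + t(K(-2), 13))/(143 - 204))**2 = (-342 + (-230 + 3*(-2 - 2)*(11 - 1*13**2))/(143 - 204))**2 = (-342 + (-230 + 3*(-4)*(11 - 1*169))/(-61))**2 = (-342 + (-230 + 3*(-4)*(11 - 169))*(-1/61))**2 = (-342 + (-230 + 3*(-4)*(-158))*(-1/61))**2 = (-342 + (-230 + 1896)*(-1/61))**2 = (-342 + 1666*(-1/61))**2 = (-342 - 1666/61)**2 = (-22528/61)**2 = 507510784/3721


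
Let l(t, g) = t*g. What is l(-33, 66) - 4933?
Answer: -7111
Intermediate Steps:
l(t, g) = g*t
l(-33, 66) - 4933 = 66*(-33) - 4933 = -2178 - 4933 = -7111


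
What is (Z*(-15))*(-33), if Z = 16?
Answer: 7920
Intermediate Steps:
(Z*(-15))*(-33) = (16*(-15))*(-33) = -240*(-33) = 7920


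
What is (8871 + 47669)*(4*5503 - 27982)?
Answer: -337543800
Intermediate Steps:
(8871 + 47669)*(4*5503 - 27982) = 56540*(22012 - 27982) = 56540*(-5970) = -337543800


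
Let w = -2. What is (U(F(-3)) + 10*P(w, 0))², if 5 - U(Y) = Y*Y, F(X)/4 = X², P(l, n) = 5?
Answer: 1540081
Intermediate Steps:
F(X) = 4*X²
U(Y) = 5 - Y² (U(Y) = 5 - Y*Y = 5 - Y²)
(U(F(-3)) + 10*P(w, 0))² = ((5 - (4*(-3)²)²) + 10*5)² = ((5 - (4*9)²) + 50)² = ((5 - 1*36²) + 50)² = ((5 - 1*1296) + 50)² = ((5 - 1296) + 50)² = (-1291 + 50)² = (-1241)² = 1540081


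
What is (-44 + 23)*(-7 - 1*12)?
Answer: 399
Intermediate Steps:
(-44 + 23)*(-7 - 1*12) = -21*(-7 - 12) = -21*(-19) = 399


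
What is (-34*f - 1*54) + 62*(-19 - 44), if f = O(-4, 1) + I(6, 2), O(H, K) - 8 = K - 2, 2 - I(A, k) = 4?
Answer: -4130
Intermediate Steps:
I(A, k) = -2 (I(A, k) = 2 - 1*4 = 2 - 4 = -2)
O(H, K) = 6 + K (O(H, K) = 8 + (K - 2) = 8 + (-2 + K) = 6 + K)
f = 5 (f = (6 + 1) - 2 = 7 - 2 = 5)
(-34*f - 1*54) + 62*(-19 - 44) = (-34*5 - 1*54) + 62*(-19 - 44) = (-170 - 54) + 62*(-63) = -224 - 3906 = -4130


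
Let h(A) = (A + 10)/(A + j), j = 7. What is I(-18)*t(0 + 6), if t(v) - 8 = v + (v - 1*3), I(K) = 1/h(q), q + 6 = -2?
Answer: -17/2 ≈ -8.5000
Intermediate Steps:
q = -8 (q = -6 - 2 = -8)
h(A) = (10 + A)/(7 + A) (h(A) = (A + 10)/(A + 7) = (10 + A)/(7 + A))
I(K) = -½ (I(K) = 1/((10 - 8)/(7 - 8)) = 1/(2/(-1)) = 1/(-1*2) = 1/(-2) = -½)
t(v) = 5 + 2*v (t(v) = 8 + (v + (v - 1*3)) = 8 + (v + (v - 3)) = 8 + (v + (-3 + v)) = 8 + (-3 + 2*v) = 5 + 2*v)
I(-18)*t(0 + 6) = -(5 + 2*(0 + 6))/2 = -(5 + 2*6)/2 = -(5 + 12)/2 = -½*17 = -17/2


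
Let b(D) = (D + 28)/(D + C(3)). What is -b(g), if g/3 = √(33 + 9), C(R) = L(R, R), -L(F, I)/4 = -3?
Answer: -7/39 - 8*√42/39 ≈ -1.5089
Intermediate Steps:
L(F, I) = 12 (L(F, I) = -4*(-3) = 12)
C(R) = 12
g = 3*√42 (g = 3*√(33 + 9) = 3*√42 ≈ 19.442)
b(D) = (28 + D)/(12 + D) (b(D) = (D + 28)/(D + 12) = (28 + D)/(12 + D))
-b(g) = -(28 + 3*√42)/(12 + 3*√42)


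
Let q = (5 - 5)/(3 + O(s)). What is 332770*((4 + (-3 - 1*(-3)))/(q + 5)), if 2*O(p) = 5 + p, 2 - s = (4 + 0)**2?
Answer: 266216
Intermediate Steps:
s = -14 (s = 2 - (4 + 0)**2 = 2 - 1*4**2 = 2 - 1*16 = 2 - 16 = -14)
O(p) = 5/2 + p/2 (O(p) = (5 + p)/2 = 5/2 + p/2)
q = 0 (q = (5 - 5)/(3 + (5/2 + (1/2)*(-14))) = 0/(3 + (5/2 - 7)) = 0/(3 - 9/2) = 0/(-3/2) = 0*(-2/3) = 0)
332770*((4 + (-3 - 1*(-3)))/(q + 5)) = 332770*((4 + (-3 - 1*(-3)))/(0 + 5)) = 332770*((4 + (-3 + 3))/5) = 332770*((4 + 0)*(1/5)) = 332770*(4*(1/5)) = 332770*(4/5) = 266216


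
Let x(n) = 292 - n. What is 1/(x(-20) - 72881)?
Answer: -1/72569 ≈ -1.3780e-5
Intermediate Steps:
1/(x(-20) - 72881) = 1/((292 - 1*(-20)) - 72881) = 1/((292 + 20) - 72881) = 1/(312 - 72881) = 1/(-72569) = -1/72569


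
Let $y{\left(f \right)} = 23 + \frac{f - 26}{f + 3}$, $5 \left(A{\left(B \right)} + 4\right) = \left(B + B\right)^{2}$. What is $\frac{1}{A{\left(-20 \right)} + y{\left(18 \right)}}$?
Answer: $\frac{21}{7111} \approx 0.0029532$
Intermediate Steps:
$A{\left(B \right)} = -4 + \frac{4 B^{2}}{5}$ ($A{\left(B \right)} = -4 + \frac{\left(B + B\right)^{2}}{5} = -4 + \frac{\left(2 B\right)^{2}}{5} = -4 + \frac{4 B^{2}}{5}$)
$y{\left(f \right)} = 23 + \frac{-26 + f}{3 + f}$
$\frac{1}{A{\left(-20 \right)} + y{\left(18 \right)}} = \frac{1}{\left(-4 + \frac{4 \left(-20\right)^{2}}{5}\right) + \frac{43 + 24 \cdot 18}{3 + 18}} = \frac{1}{\left(-4 + \frac{4}{5} \cdot 400\right) + \frac{43 + 432}{21}} = \frac{1}{\left(-4 + 320\right) + \frac{1}{21} \cdot 475} = \frac{1}{316 + \frac{475}{21}} = \frac{1}{\frac{7111}{21}} = \frac{21}{7111}$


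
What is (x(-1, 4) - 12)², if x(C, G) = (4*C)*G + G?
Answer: 576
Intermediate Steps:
x(C, G) = G + 4*C*G (x(C, G) = 4*C*G + G = G + 4*C*G)
(x(-1, 4) - 12)² = (4*(1 + 4*(-1)) - 12)² = (4*(1 - 4) - 12)² = (4*(-3) - 12)² = (-12 - 12)² = (-24)² = 576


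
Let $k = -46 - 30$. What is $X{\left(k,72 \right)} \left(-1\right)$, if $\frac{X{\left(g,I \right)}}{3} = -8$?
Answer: $24$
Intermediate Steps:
$k = -76$
$X{\left(g,I \right)} = -24$ ($X{\left(g,I \right)} = 3 \left(-8\right) = -24$)
$X{\left(k,72 \right)} \left(-1\right) = \left(-24\right) \left(-1\right) = 24$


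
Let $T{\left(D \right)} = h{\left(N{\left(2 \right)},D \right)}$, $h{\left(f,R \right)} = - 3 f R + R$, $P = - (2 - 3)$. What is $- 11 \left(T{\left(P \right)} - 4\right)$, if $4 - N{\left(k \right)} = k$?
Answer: $99$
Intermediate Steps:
$P = 1$ ($P = \left(-1\right) \left(-1\right) = 1$)
$N{\left(k \right)} = 4 - k$
$h{\left(f,R \right)} = R - 3 R f$ ($h{\left(f,R \right)} = - 3 R f + R = R - 3 R f$)
$T{\left(D \right)} = - 5 D$ ($T{\left(D \right)} = D \left(1 - 3 \left(4 - 2\right)\right) = D \left(1 - 6\right) = D \left(-5\right) = - 5 D$)
$- 11 \left(T{\left(P \right)} - 4\right) = - 11 \left(\left(-5\right) 1 - 4\right) = - 11 \left(-5 - 4\right) = \left(-11\right) \left(-9\right) = 99$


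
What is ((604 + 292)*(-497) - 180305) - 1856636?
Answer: -2482253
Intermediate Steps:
((604 + 292)*(-497) - 180305) - 1856636 = (896*(-497) - 180305) - 1856636 = (-445312 - 180305) - 1856636 = -625617 - 1856636 = -2482253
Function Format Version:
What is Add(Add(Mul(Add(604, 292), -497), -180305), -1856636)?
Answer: -2482253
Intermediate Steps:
Add(Add(Mul(Add(604, 292), -497), -180305), -1856636) = Add(Add(Mul(896, -497), -180305), -1856636) = Add(Add(-445312, -180305), -1856636) = Add(-625617, -1856636) = -2482253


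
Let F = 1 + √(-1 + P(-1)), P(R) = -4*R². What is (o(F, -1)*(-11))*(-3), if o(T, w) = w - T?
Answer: -66 - 33*I*√5 ≈ -66.0 - 73.79*I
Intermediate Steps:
F = 1 + I*√5 (F = 1 + √(-1 - 4*(-1)²) = 1 + √(-1 - 4*1) = 1 + √(-1 - 4) = 1 + √(-5) = 1 + I*√5 ≈ 1.0 + 2.2361*I)
(o(F, -1)*(-11))*(-3) = ((-1 - (1 + I*√5))*(-11))*(-3) = ((-1 + (-1 - I*√5))*(-11))*(-3) = ((-2 - I*√5)*(-11))*(-3) = (22 + 11*I*√5)*(-3) = -66 - 33*I*√5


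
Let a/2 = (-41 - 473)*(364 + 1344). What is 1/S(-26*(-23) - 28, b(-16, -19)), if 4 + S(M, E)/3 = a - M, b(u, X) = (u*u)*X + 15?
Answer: -1/5269194 ≈ -1.8978e-7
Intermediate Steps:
b(u, X) = 15 + X*u² (b(u, X) = u²*X + 15 = X*u² + 15 = 15 + X*u²)
a = -1755824 (a = 2*((-41 - 473)*(364 + 1344)) = 2*(-514*1708) = 2*(-877912) = -1755824)
S(M, E) = -5267484 - 3*M (S(M, E) = -12 + 3*(-1755824 - M) = -12 + (-5267472 - 3*M) = -5267484 - 3*M)
1/S(-26*(-23) - 28, b(-16, -19)) = 1/(-5267484 - 3*(-26*(-23) - 28)) = 1/(-5267484 - 3*(598 - 28)) = 1/(-5267484 - 3*570) = 1/(-5267484 - 1710) = 1/(-5269194) = -1/5269194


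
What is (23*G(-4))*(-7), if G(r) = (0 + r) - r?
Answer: 0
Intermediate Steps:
G(r) = 0 (G(r) = r - r = 0)
(23*G(-4))*(-7) = (23*0)*(-7) = 0*(-7) = 0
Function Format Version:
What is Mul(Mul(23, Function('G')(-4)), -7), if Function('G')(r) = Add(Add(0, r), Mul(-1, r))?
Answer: 0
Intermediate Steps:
Function('G')(r) = 0 (Function('G')(r) = Add(r, Mul(-1, r)) = 0)
Mul(Mul(23, Function('G')(-4)), -7) = Mul(Mul(23, 0), -7) = Mul(0, -7) = 0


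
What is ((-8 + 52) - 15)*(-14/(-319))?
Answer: 14/11 ≈ 1.2727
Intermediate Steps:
((-8 + 52) - 15)*(-14/(-319)) = (44 - 15)*(-14*(-1/319)) = 29*(14/319) = 14/11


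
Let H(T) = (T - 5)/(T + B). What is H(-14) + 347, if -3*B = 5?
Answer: 16366/47 ≈ 348.21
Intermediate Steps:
B = -5/3 (B = -1/3*5 = -5/3 ≈ -1.6667)
H(T) = (-5 + T)/(-5/3 + T) (H(T) = (T - 5)/(T - 5/3) = (-5 + T)/(-5/3 + T))
H(-14) + 347 = 3*(-5 - 14)/(-5 + 3*(-14)) + 347 = 3*(-19)/(-5 - 42) + 347 = 3*(-19)/(-47) + 347 = 3*(-1/47)*(-19) + 347 = 57/47 + 347 = 16366/47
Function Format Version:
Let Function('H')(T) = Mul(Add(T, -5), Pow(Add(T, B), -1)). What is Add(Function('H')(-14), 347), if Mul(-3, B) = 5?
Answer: Rational(16366, 47) ≈ 348.21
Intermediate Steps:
B = Rational(-5, 3) (B = Mul(Rational(-1, 3), 5) = Rational(-5, 3) ≈ -1.6667)
Function('H')(T) = Mul(Pow(Add(Rational(-5, 3), T), -1), Add(-5, T)) (Function('H')(T) = Mul(Add(T, -5), Pow(Add(T, Rational(-5, 3)), -1)) = Mul(Add(-5, T), Pow(Add(Rational(-5, 3), T), -1)) = Mul(Pow(Add(Rational(-5, 3), T), -1), Add(-5, T)))
Add(Function('H')(-14), 347) = Add(Mul(3, Pow(Add(-5, Mul(3, -14)), -1), Add(-5, -14)), 347) = Add(Mul(3, Pow(Add(-5, -42), -1), -19), 347) = Add(Mul(3, Pow(-47, -1), -19), 347) = Add(Mul(3, Rational(-1, 47), -19), 347) = Add(Rational(57, 47), 347) = Rational(16366, 47)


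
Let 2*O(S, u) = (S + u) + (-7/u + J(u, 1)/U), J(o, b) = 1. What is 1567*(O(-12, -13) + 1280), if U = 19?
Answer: 981397997/494 ≈ 1.9866e+6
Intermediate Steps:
O(S, u) = 1/38 + S/2 + u/2 - 7/(2*u) (O(S, u) = ((S + u) + (-7/u + 1/19))/2 = ((S + u) + (1/19 - 7/u))/2 = (1/19 + S + u - 7/u)/2 = 1/38 + S/2 + u/2 - 7/(2*u))
1567*(O(-12, -13) + 1280) = 1567*((1/38)*(-133 - 13*(1 + 19*(-12) + 19*(-13)))/(-13) + 1280) = 1567*((1/38)*(-1/13)*(-133 - 13*(1 - 228 - 247)) + 1280) = 1567*((1/38)*(-1/13)*(-133 - 13*(-474)) + 1280) = 1567*((1/38)*(-1/13)*(-133 + 6162) + 1280) = 1567*((1/38)*(-1/13)*6029 + 1280) = 1567*(-6029/494 + 1280) = 1567*(626291/494) = 981397997/494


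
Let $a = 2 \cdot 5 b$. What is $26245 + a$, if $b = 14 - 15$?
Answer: $26235$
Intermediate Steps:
$b = -1$
$a = -10$ ($a = 2 \cdot 5 \left(-1\right) = 10 \left(-1\right) = -10$)
$26245 + a = 26245 - 10 = 26235$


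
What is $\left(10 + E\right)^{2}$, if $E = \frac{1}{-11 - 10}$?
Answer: $\frac{43681}{441} \approx 99.05$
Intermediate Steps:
$E = - \frac{1}{21}$ ($E = \frac{1}{-21} = - \frac{1}{21} \approx -0.047619$)
$\left(10 + E\right)^{2} = \left(10 - \frac{1}{21}\right)^{2} = \left(\frac{209}{21}\right)^{2} = \frac{43681}{441}$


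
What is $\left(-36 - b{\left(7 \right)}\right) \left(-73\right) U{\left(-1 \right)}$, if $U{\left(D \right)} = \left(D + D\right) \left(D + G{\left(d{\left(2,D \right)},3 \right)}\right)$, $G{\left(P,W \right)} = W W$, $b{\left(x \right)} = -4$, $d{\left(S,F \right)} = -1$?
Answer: $-37376$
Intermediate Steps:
$G{\left(P,W \right)} = W^{2}$
$U{\left(D \right)} = 2 D \left(9 + D\right)$ ($U{\left(D \right)} = \left(D + D\right) \left(D + 3^{2}\right) = 2 D \left(D + 9\right) = 2 D \left(9 + D\right)$)
$\left(-36 - b{\left(7 \right)}\right) \left(-73\right) U{\left(-1 \right)} = \left(-36 - -4\right) \left(-73\right) 2 \left(-1\right) \left(9 - 1\right) = \left(-36 + 4\right) \left(-73\right) 2 \left(-1\right) 8 = \left(-32\right) \left(-73\right) \left(-16\right) = 2336 \left(-16\right) = -37376$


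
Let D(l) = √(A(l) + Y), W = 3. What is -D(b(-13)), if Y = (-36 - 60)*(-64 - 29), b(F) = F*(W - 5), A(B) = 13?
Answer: -√8941 ≈ -94.557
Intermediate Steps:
b(F) = -2*F (b(F) = F*(3 - 5) = F*(-2) = -2*F)
Y = 8928 (Y = -96*(-93) = 8928)
D(l) = √8941 (D(l) = √(13 + 8928) = √8941)
-D(b(-13)) = -√8941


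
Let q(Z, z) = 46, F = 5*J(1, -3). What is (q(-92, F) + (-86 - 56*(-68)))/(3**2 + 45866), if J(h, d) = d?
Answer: 3768/45875 ≈ 0.082136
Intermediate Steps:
F = -15 (F = 5*(-3) = -15)
(q(-92, F) + (-86 - 56*(-68)))/(3**2 + 45866) = (46 + (-86 - 56*(-68)))/(3**2 + 45866) = (46 + (-86 + 3808))/(9 + 45866) = (46 + 3722)/45875 = 3768*(1/45875) = 3768/45875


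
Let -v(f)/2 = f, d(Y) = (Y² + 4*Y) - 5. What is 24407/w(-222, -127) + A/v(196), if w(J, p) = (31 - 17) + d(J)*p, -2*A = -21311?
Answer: -18712704723/688312016 ≈ -27.186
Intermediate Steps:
d(Y) = -5 + Y² + 4*Y
v(f) = -2*f
A = 21311/2 (A = -½*(-21311) = 21311/2 ≈ 10656.)
w(J, p) = 14 + p*(-5 + J² + 4*J) (w(J, p) = (31 - 17) + (-5 + J² + 4*J)*p = 14 + p*(-5 + J² + 4*J))
24407/w(-222, -127) + A/v(196) = 24407/(14 - 127*(-5 + (-222)² + 4*(-222))) + 21311/(2*((-2*196))) = 24407/(14 - 127*(-5 + 49284 - 888)) + (21311/2)/(-392) = 24407/(14 - 127*48391) + (21311/2)*(-1/392) = 24407/(14 - 6145657) - 21311/784 = 24407/(-6145643) - 21311/784 = 24407*(-1/6145643) - 21311/784 = -24407/6145643 - 21311/784 = -18712704723/688312016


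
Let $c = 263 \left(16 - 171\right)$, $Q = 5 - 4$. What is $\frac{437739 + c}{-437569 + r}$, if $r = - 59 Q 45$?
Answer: $- \frac{198487}{220112} \approx -0.90175$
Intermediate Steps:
$Q = 1$ ($Q = 5 - 4 = 1$)
$c = -40765$ ($c = 263 \left(-155\right) = -40765$)
$r = -2655$ ($r = \left(-59\right) 1 \cdot 45 = \left(-59\right) 45 = -2655$)
$\frac{437739 + c}{-437569 + r} = \frac{437739 - 40765}{-437569 - 2655} = \frac{396974}{-440224} = 396974 \left(- \frac{1}{440224}\right) = - \frac{198487}{220112}$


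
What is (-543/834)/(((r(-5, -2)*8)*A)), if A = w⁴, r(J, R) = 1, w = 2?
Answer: -181/35584 ≈ -0.0050866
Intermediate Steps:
A = 16 (A = 2⁴ = 16)
(-543/834)/(((r(-5, -2)*8)*A)) = (-543/834)/(((1*8)*16)) = (-543*1/834)/((8*16)) = -181/278/128 = -181/278*1/128 = -181/35584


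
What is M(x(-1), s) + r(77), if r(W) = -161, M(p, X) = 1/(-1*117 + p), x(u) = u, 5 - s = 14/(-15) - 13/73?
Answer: -18999/118 ≈ -161.01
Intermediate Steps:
s = 6692/1095 (s = 5 - (14/(-15) - 13/73) = 5 - (14*(-1/15) - 13*1/73) = 5 - (-14/15 - 13/73) = 5 - 1*(-1217/1095) = 5 + 1217/1095 = 6692/1095 ≈ 6.1114)
M(p, X) = 1/(-117 + p)
M(x(-1), s) + r(77) = 1/(-117 - 1) - 161 = 1/(-118) - 161 = -1/118 - 161 = -18999/118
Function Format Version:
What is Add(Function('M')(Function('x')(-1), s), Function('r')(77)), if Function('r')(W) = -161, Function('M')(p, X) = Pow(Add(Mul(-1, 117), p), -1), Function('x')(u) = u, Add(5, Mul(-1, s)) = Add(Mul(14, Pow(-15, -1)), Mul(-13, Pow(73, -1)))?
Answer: Rational(-18999, 118) ≈ -161.01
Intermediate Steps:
s = Rational(6692, 1095) (s = Add(5, Mul(-1, Add(Mul(14, Pow(-15, -1)), Mul(-13, Pow(73, -1))))) = Add(5, Mul(-1, Add(Mul(14, Rational(-1, 15)), Mul(-13, Rational(1, 73))))) = Add(5, Mul(-1, Add(Rational(-14, 15), Rational(-13, 73)))) = Add(5, Mul(-1, Rational(-1217, 1095))) = Add(5, Rational(1217, 1095)) = Rational(6692, 1095) ≈ 6.1114)
Function('M')(p, X) = Pow(Add(-117, p), -1)
Add(Function('M')(Function('x')(-1), s), Function('r')(77)) = Add(Pow(Add(-117, -1), -1), -161) = Add(Pow(-118, -1), -161) = Add(Rational(-1, 118), -161) = Rational(-18999, 118)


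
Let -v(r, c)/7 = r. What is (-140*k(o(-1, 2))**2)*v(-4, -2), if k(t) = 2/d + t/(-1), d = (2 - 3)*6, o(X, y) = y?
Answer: -192080/9 ≈ -21342.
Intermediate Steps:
v(r, c) = -7*r
d = -6 (d = -1*6 = -6)
k(t) = -1/3 - t (k(t) = 2/(-6) + t/(-1) = 2*(-1/6) + t*(-1) = -1/3 - t)
(-140*k(o(-1, 2))**2)*v(-4, -2) = (-140*(-1/3 - 1*2)**2)*(-7*(-4)) = -140*(-1/3 - 2)**2*28 = -140*(-7/3)**2*28 = -140*49/9*28 = -6860/9*28 = -192080/9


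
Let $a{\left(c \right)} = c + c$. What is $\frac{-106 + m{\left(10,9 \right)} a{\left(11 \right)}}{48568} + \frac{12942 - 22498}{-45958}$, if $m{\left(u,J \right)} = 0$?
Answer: $\frac{114811065}{558022036} \approx 0.20575$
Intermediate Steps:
$a{\left(c \right)} = 2 c$
$\frac{-106 + m{\left(10,9 \right)} a{\left(11 \right)}}{48568} + \frac{12942 - 22498}{-45958} = \frac{-106 + 0 \cdot 2 \cdot 11}{48568} + \frac{12942 - 22498}{-45958} = \left(-106 + 0 \cdot 22\right) \frac{1}{48568} + \left(12942 - 22498\right) \left(- \frac{1}{45958}\right) = \left(-106 + 0\right) \frac{1}{48568} - - \frac{4778}{22979} = \left(-106\right) \frac{1}{48568} + \frac{4778}{22979} = - \frac{53}{24284} + \frac{4778}{22979} = \frac{114811065}{558022036}$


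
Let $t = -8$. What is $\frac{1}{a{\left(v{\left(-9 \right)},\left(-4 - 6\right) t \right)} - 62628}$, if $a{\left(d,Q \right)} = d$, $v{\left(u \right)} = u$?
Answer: $- \frac{1}{62637} \approx -1.5965 \cdot 10^{-5}$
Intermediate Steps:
$\frac{1}{a{\left(v{\left(-9 \right)},\left(-4 - 6\right) t \right)} - 62628} = \frac{1}{-9 - 62628} = \frac{1}{-62637} = - \frac{1}{62637}$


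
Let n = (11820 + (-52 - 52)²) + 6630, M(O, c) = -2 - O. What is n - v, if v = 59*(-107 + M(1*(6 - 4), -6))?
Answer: 35815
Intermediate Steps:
v = -6549 (v = 59*(-107 + (-2 - (6 - 4))) = 59*(-107 + (-2 - 2)) = 59*(-107 - 4) = 59*(-111) = -6549)
n = 29266 (n = (11820 + (-104)²) + 6630 = (11820 + 10816) + 6630 = 22636 + 6630 = 29266)
n - v = 29266 - 1*(-6549) = 29266 + 6549 = 35815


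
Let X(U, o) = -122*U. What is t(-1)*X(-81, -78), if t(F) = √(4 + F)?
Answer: 9882*√3 ≈ 17116.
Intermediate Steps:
t(-1)*X(-81, -78) = √(4 - 1)*(-122*(-81)) = √3*9882 = 9882*√3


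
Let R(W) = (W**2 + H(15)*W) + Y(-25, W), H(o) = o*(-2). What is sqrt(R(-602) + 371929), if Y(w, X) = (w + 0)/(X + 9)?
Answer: sqrt(264578260882)/593 ≈ 867.41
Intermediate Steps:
H(o) = -2*o
Y(w, X) = w/(9 + X)
R(W) = W**2 - 30*W - 25/(9 + W) (R(W) = (W**2 + (-2*15)*W) - 25/(9 + W) = (W**2 - 30*W) - 25/(9 + W) = W**2 - 30*W - 25/(9 + W))
sqrt(R(-602) + 371929) = sqrt((-25 - 602*(-30 - 602)*(9 - 602))/(9 - 602) + 371929) = sqrt((-25 - 602*(-632)*(-593))/(-593) + 371929) = sqrt(-(-25 - 225615152)/593 + 371929) = sqrt(-1/593*(-225615177) + 371929) = sqrt(225615177/593 + 371929) = sqrt(446169074/593) = sqrt(264578260882)/593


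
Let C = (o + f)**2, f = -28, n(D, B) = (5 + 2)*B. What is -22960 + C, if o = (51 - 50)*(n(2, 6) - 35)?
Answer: -22519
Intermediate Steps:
n(D, B) = 7*B
o = 7 (o = (51 - 50)*(7*6 - 35) = 1*(42 - 35) = 1*7 = 7)
C = 441 (C = (7 - 28)**2 = (-21)**2 = 441)
-22960 + C = -22960 + 441 = -22519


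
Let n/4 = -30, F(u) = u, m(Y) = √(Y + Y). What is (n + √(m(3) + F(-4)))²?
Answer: (120 - I*√(4 - √6))² ≈ 14398.0 - 298.85*I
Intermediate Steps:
m(Y) = √2*√Y (m(Y) = √(2*Y) = √2*√Y)
n = -120 (n = 4*(-30) = -120)
(n + √(m(3) + F(-4)))² = (-120 + √(√2*√3 - 4))² = (-120 + √(√6 - 4))² = (-120 + √(-4 + √6))²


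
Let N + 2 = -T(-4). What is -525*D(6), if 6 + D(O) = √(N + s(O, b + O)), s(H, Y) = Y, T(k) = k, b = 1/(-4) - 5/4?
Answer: 3150 - 525*√26/2 ≈ 1811.5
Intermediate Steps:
b = -3/2 (b = 1*(-¼) - 5*¼ = -¼ - 5/4 = -3/2 ≈ -1.5000)
N = 2 (N = -2 - 1*(-4) = -2 + 4 = 2)
D(O) = -6 + √(½ + O) (D(O) = -6 + √(2 + (-3/2 + O)) = -6 + √(½ + O))
-525*D(6) = -525*(-6 + √(2 + 4*6)/2) = -525*(-6 + √(2 + 24)/2) = -525*(-6 + √26/2) = 3150 - 525*√26/2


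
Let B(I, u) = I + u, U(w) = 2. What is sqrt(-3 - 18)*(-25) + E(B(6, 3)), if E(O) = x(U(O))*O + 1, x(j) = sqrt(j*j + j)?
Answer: 1 + 9*sqrt(6) - 25*I*sqrt(21) ≈ 23.045 - 114.56*I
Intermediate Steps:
x(j) = sqrt(j + j**2) (x(j) = sqrt(j**2 + j) = sqrt(j + j**2))
E(O) = 1 + O*sqrt(6) (E(O) = sqrt(2*(1 + 2))*O + 1 = sqrt(2*3)*O + 1 = sqrt(6)*O + 1 = O*sqrt(6) + 1 = 1 + O*sqrt(6))
sqrt(-3 - 18)*(-25) + E(B(6, 3)) = sqrt(-3 - 18)*(-25) + (1 + (6 + 3)*sqrt(6)) = sqrt(-21)*(-25) + (1 + 9*sqrt(6)) = (I*sqrt(21))*(-25) + (1 + 9*sqrt(6)) = -25*I*sqrt(21) + (1 + 9*sqrt(6)) = 1 + 9*sqrt(6) - 25*I*sqrt(21)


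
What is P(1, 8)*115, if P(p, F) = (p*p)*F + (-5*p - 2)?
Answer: 115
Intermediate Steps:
P(p, F) = -2 - 5*p + F*p² (P(p, F) = p²*F + (-2 - 5*p) = F*p² + (-2 - 5*p) = -2 - 5*p + F*p²)
P(1, 8)*115 = (-2 - 5*1 + 8*1²)*115 = (-2 - 5 + 8*1)*115 = (-2 - 5 + 8)*115 = 1*115 = 115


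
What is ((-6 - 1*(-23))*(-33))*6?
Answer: -3366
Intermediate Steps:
((-6 - 1*(-23))*(-33))*6 = ((-6 + 23)*(-33))*6 = (17*(-33))*6 = -561*6 = -3366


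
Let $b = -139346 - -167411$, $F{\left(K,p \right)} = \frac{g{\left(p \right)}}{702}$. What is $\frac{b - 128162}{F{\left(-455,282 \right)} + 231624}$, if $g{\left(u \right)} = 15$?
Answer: $- \frac{23422698}{54200021} \approx -0.43215$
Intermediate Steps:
$F{\left(K,p \right)} = \frac{5}{234}$ ($F{\left(K,p \right)} = \frac{15}{702} = 15 \cdot \frac{1}{702} = \frac{5}{234}$)
$b = 28065$ ($b = -139346 + 167411 = 28065$)
$\frac{b - 128162}{F{\left(-455,282 \right)} + 231624} = \frac{28065 - 128162}{\frac{5}{234} + 231624} = - \frac{100097}{\frac{54200021}{234}} = \left(-100097\right) \frac{234}{54200021} = - \frac{23422698}{54200021}$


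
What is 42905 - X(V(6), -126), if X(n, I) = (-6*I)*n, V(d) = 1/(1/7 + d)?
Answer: 1839623/43 ≈ 42782.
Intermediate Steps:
V(d) = 1/(⅐ + d)
X(n, I) = -6*I*n
42905 - X(V(6), -126) = 42905 - (-6)*(-126)*7/(1 + 7*6) = 42905 - (-6)*(-126)*7/(1 + 42) = 42905 - (-6)*(-126)*7/43 = 42905 - 1*5292/43 = 42905 - 5292/43 = 1839623/43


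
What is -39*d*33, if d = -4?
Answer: 5148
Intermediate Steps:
-39*d*33 = -39*(-4)*33 = 156*33 = 5148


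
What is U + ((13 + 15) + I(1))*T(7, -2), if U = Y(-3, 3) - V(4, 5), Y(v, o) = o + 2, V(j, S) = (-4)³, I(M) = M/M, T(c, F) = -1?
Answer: 40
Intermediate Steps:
I(M) = 1
V(j, S) = -64
Y(v, o) = 2 + o
U = 69 (U = (2 + 3) - 1*(-64) = 5 + 64 = 69)
U + ((13 + 15) + I(1))*T(7, -2) = 69 + ((13 + 15) + 1)*(-1) = 69 + (28 + 1)*(-1) = 69 + 29*(-1) = 69 - 29 = 40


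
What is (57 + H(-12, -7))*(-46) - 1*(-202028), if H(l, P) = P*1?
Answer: 199728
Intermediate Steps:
H(l, P) = P
(57 + H(-12, -7))*(-46) - 1*(-202028) = (57 - 7)*(-46) - 1*(-202028) = 50*(-46) + 202028 = -2300 + 202028 = 199728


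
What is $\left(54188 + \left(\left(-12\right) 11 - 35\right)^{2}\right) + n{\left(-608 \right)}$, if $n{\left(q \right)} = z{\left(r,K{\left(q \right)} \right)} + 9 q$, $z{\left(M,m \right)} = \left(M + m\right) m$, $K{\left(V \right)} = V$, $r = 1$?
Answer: $445661$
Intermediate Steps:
$z{\left(M,m \right)} = m \left(M + m\right)$
$n{\left(q \right)} = 9 q + q \left(1 + q\right)$ ($n{\left(q \right)} = q \left(1 + q\right) + 9 q = 9 q + q \left(1 + q\right)$)
$\left(54188 + \left(\left(-12\right) 11 - 35\right)^{2}\right) + n{\left(-608 \right)} = \left(54188 + \left(\left(-12\right) 11 - 35\right)^{2}\right) - 608 \left(10 - 608\right) = \left(54188 + \left(-132 - 35\right)^{2}\right) - -363584 = \left(54188 + \left(-167\right)^{2}\right) + 363584 = \left(54188 + 27889\right) + 363584 = 82077 + 363584 = 445661$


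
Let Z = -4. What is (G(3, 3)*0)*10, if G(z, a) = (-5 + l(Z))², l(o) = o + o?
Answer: 0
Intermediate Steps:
l(o) = 2*o
G(z, a) = 169 (G(z, a) = (-5 + 2*(-4))² = (-5 - 8)² = (-13)² = 169)
(G(3, 3)*0)*10 = (169*0)*10 = 0*10 = 0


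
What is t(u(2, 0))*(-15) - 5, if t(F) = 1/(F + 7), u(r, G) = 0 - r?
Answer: -8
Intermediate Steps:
u(r, G) = -r
t(F) = 1/(7 + F)
t(u(2, 0))*(-15) - 5 = -15/(7 - 1*2) - 5 = -15/(7 - 2) - 5 = -15/5 - 5 = (⅕)*(-15) - 5 = -3 - 5 = -8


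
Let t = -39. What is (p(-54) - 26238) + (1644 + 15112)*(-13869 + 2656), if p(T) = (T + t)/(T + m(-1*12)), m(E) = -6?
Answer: -3758225289/20 ≈ -1.8791e+8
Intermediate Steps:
p(T) = (-39 + T)/(-6 + T) (p(T) = (T - 39)/(T - 6) = (-39 + T)/(-6 + T))
(p(-54) - 26238) + (1644 + 15112)*(-13869 + 2656) = ((-39 - 54)/(-6 - 54) - 26238) + (1644 + 15112)*(-13869 + 2656) = (-93/(-60) - 26238) + 16756*(-11213) = (-1/60*(-93) - 26238) - 187885028 = (31/20 - 26238) - 187885028 = -524729/20 - 187885028 = -3758225289/20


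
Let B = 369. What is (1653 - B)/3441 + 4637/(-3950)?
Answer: -3628039/4530650 ≈ -0.80078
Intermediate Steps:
(1653 - B)/3441 + 4637/(-3950) = (1653 - 1*369)/3441 + 4637/(-3950) = (1653 - 369)*(1/3441) + 4637*(-1/3950) = 1284*(1/3441) - 4637/3950 = 428/1147 - 4637/3950 = -3628039/4530650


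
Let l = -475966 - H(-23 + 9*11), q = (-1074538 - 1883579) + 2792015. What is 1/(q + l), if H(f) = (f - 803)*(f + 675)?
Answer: -1/96091 ≈ -1.0407e-5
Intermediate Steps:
q = -166102 (q = -2958117 + 2792015 = -166102)
H(f) = (-803 + f)*(675 + f)
l = 70011 (l = -475966 - (-542025 + (-23 + 9*11)**2 - 128*(-23 + 9*11)) = -475966 - (-542025 + (-23 + 99)**2 - 128*(-23 + 99)) = -475966 - (-542025 + 76**2 - 128*76) = -475966 - (-542025 + 5776 - 9728) = -475966 - 1*(-545977) = -475966 + 545977 = 70011)
1/(q + l) = 1/(-166102 + 70011) = 1/(-96091) = -1/96091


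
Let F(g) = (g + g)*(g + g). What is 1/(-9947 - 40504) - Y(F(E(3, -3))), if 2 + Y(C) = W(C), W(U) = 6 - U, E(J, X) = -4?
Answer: 3027059/50451 ≈ 60.000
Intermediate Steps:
F(g) = 4*g² (F(g) = (2*g)*(2*g) = 4*g²)
Y(C) = 4 - C (Y(C) = -2 + (6 - C) = 4 - C)
1/(-9947 - 40504) - Y(F(E(3, -3))) = 1/(-9947 - 40504) - (4 - 4*(-4)²) = 1/(-50451) - (4 - 4*16) = -1/50451 - (4 - 1*64) = -1/50451 - (4 - 64) = -1/50451 - 1*(-60) = -1/50451 + 60 = 3027059/50451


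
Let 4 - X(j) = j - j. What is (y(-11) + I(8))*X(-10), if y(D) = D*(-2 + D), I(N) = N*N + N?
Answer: 860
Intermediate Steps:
X(j) = 4 (X(j) = 4 - (j - j) = 4 - 1*0 = 4 + 0 = 4)
I(N) = N + N² (I(N) = N² + N = N + N²)
(y(-11) + I(8))*X(-10) = (-11*(-2 - 11) + 8*(1 + 8))*4 = (-11*(-13) + 8*9)*4 = (143 + 72)*4 = 215*4 = 860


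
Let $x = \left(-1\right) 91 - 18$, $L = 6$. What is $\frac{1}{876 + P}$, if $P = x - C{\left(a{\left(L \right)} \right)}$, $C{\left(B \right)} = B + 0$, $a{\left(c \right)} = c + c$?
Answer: $\frac{1}{755} \approx 0.0013245$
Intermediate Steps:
$a{\left(c \right)} = 2 c$
$C{\left(B \right)} = B$
$x = -109$ ($x = -91 - 18 = -109$)
$P = -121$ ($P = -109 - 2 \cdot 6 = -109 - 12 = -121$)
$\frac{1}{876 + P} = \frac{1}{876 - 121} = \frac{1}{755}$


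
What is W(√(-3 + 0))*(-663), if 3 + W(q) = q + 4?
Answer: -663 - 663*I*√3 ≈ -663.0 - 1148.3*I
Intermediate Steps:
W(q) = 1 + q (W(q) = -3 + (q + 4) = -3 + (4 + q) = 1 + q)
W(√(-3 + 0))*(-663) = (1 + √(-3 + 0))*(-663) = (1 + √(-3))*(-663) = (1 + I*√3)*(-663) = -663 - 663*I*√3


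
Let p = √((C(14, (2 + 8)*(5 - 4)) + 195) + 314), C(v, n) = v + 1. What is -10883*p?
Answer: -21766*√131 ≈ -2.4912e+5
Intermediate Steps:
C(v, n) = 1 + v
p = 2*√131 (p = √(((1 + 14) + 195) + 314) = √((15 + 195) + 314) = √(210 + 314) = √524 = 2*√131 ≈ 22.891)
-10883*p = -21766*√131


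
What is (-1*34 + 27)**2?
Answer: 49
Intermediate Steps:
(-1*34 + 27)**2 = (-34 + 27)**2 = (-7)**2 = 49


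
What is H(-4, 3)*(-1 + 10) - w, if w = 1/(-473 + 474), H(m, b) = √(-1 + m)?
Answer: -1 + 9*I*√5 ≈ -1.0 + 20.125*I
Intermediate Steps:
w = 1 (w = 1/1 = 1)
H(-4, 3)*(-1 + 10) - w = √(-1 - 4)*(-1 + 10) - 1*1 = √(-5)*9 - 1 = (I*√5)*9 - 1 = 9*I*√5 - 1 = -1 + 9*I*√5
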